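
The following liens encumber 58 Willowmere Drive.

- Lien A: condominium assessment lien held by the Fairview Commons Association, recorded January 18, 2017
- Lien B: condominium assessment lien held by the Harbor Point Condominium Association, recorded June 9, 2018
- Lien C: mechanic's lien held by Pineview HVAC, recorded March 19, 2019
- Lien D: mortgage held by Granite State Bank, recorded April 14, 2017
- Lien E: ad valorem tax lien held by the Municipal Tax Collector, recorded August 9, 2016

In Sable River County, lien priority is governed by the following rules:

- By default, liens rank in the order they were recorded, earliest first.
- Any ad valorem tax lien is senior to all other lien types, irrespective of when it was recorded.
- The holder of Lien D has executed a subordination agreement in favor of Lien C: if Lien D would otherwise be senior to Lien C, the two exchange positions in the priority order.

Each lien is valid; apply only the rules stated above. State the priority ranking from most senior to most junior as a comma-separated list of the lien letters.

E, A, C, B, D

As an ad valorem tax lien, E is senior to every other lien.
Among the remaining liens, by effective date: A (January 18, 2017), D (April 14, 2017), B (June 9, 2018), C (March 19, 2019).
D would otherwise be senior to C, so under the subordination agreement D and C exchange positions.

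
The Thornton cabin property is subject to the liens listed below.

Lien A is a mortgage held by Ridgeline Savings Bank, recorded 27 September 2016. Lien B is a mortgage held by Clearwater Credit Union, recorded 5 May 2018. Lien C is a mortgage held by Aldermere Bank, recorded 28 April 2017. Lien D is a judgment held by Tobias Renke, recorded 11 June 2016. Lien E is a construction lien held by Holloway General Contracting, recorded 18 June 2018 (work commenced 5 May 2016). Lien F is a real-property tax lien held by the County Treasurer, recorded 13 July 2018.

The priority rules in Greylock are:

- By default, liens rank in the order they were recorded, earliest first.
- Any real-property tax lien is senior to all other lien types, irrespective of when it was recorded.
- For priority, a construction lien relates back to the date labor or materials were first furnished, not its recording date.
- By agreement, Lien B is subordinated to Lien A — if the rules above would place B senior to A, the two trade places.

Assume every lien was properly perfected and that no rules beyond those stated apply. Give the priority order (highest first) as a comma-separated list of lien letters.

Effective dates: E relates back to 5 May 2016 (work commenced).
F is a real-property tax lien, so it outranks all other liens regardless of date.
Among the remaining liens, by effective date: E (5 May 2016), D (11 June 2016), A (27 September 2016), C (28 April 2017), B (5 May 2018).
B is already junior to A, so the subordination agreement changes nothing.

F, E, D, A, C, B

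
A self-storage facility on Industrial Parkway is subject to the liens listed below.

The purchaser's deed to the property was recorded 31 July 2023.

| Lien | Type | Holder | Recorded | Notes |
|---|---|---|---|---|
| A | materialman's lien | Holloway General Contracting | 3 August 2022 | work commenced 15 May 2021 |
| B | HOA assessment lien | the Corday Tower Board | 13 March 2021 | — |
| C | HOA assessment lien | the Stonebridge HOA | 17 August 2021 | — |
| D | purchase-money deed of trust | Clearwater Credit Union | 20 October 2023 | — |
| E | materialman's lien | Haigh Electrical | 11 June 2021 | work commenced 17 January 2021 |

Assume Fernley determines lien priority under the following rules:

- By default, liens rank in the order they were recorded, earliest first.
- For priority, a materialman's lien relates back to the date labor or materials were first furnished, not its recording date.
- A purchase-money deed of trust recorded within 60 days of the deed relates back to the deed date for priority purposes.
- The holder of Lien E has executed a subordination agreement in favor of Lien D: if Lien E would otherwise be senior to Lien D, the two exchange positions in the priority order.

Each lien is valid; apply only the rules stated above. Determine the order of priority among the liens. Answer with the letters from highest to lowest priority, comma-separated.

Effective dates: A relates back to 15 May 2021 (work commenced); D was recorded 81 days after the deed, outside the 60-day window, so it keeps its recording date; E is treated as recorded 17 January 2021, the work-commencement date.
By effective date, earliest first: E (17 January 2021), B (13 March 2021), A (15 May 2021), C (17 August 2021), D (20 October 2023).
E would otherwise be senior to D, so under the subordination agreement E and D exchange positions.

D, B, A, C, E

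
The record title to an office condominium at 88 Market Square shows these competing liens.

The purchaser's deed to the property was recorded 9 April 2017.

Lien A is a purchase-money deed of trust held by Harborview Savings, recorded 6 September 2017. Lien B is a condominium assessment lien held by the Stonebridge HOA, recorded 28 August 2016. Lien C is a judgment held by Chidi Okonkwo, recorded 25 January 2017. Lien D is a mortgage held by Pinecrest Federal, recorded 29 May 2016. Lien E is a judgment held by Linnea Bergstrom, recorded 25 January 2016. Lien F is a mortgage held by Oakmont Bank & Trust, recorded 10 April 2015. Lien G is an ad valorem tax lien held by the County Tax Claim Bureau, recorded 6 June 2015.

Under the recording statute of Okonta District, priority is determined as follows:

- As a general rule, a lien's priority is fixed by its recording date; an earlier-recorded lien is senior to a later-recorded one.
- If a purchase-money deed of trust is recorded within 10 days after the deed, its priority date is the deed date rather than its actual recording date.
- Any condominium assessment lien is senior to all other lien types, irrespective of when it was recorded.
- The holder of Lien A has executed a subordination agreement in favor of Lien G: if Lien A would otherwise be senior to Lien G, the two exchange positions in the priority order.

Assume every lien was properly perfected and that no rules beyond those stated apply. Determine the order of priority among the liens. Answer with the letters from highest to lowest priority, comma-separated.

B, F, G, E, D, C, A

First, effective dates: A was recorded 150 days after the deed — beyond 10 days — so no relation-back applies.
B, as a condominium assessment lien, has superpriority and ranks first.
Ordering the rest by effective date: F (10 April 2015), G (6 June 2015), E (25 January 2016), D (29 May 2016), C (25 January 2017), A (6 September 2017).
A is already junior to G, so the subordination agreement changes nothing.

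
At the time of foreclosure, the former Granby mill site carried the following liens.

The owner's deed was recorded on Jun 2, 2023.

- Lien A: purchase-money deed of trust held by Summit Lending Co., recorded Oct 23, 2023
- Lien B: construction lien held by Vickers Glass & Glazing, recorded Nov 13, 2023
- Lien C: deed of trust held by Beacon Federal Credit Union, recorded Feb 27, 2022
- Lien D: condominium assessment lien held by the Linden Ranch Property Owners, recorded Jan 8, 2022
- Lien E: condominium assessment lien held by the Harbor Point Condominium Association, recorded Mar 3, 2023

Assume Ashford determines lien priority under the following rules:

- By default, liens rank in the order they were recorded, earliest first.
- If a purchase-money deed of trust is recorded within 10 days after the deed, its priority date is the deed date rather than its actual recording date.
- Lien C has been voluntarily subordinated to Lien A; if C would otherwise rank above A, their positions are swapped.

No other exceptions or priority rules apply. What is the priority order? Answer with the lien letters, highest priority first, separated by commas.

Adjusting effective dates: A missed the 10-day window (143 days after the deed), so its recording date stands.
By effective date, earliest first: D (Jan 8, 2022), C (Feb 27, 2022), E (Mar 3, 2023), A (Oct 23, 2023), B (Nov 13, 2023).
The subordination applies — C was senior to A — so C and A swap.

D, A, E, C, B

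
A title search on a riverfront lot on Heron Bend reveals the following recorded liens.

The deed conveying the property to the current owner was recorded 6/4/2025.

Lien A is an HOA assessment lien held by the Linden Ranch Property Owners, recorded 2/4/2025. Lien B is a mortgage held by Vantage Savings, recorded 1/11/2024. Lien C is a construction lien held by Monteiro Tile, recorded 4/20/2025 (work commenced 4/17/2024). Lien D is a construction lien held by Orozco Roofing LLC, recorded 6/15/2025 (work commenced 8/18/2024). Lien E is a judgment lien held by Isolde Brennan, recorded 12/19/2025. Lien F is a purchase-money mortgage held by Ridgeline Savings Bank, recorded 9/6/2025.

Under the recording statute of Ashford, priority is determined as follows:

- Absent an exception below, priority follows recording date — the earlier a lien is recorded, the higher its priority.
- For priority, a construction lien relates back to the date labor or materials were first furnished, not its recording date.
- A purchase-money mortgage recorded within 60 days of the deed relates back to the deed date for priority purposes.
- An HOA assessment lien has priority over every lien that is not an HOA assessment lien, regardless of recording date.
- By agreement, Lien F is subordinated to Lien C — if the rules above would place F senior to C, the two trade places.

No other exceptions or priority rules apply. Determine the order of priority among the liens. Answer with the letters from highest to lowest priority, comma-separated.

A, B, C, D, F, E

First, effective dates: C is treated as recorded 4/17/2024, the work-commencement date; D is treated as recorded 8/18/2024, the work-commencement date; F was recorded 94 days after the deed — beyond 60 days — so no relation-back applies.
A, as an HOA assessment lien, has superpriority and ranks first.
Ordering the rest by effective date: B (1/11/2024), C (4/17/2024), D (8/18/2024), F (9/6/2025), E (12/19/2025).
Since F is not senior to C, the subordination leaves the order unchanged.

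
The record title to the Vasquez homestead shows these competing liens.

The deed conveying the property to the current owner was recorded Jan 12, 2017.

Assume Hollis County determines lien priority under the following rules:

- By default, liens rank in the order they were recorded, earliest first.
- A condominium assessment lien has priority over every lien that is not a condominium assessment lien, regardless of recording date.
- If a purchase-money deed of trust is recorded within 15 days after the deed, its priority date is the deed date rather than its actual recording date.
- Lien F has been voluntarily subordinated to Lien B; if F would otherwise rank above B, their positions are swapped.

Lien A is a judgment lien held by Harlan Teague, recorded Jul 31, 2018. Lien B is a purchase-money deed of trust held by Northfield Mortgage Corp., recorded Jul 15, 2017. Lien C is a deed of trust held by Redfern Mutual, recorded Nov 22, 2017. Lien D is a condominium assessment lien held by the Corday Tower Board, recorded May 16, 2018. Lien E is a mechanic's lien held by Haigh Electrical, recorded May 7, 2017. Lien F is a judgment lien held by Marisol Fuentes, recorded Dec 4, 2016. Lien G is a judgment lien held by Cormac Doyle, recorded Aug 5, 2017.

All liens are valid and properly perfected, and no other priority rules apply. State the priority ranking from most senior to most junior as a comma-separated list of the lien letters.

First, effective dates: B was recorded 184 days after the deed — beyond 15 days — so no relation-back applies.
D is a condominium assessment lien and takes priority over every other lien.
Among the remaining liens, by effective date: F (Dec 4, 2016), E (May 7, 2017), B (Jul 15, 2017), G (Aug 5, 2017), C (Nov 22, 2017), A (Jul 31, 2018).
The subordination applies — F was senior to B — so F and B swap.

D, B, E, F, G, C, A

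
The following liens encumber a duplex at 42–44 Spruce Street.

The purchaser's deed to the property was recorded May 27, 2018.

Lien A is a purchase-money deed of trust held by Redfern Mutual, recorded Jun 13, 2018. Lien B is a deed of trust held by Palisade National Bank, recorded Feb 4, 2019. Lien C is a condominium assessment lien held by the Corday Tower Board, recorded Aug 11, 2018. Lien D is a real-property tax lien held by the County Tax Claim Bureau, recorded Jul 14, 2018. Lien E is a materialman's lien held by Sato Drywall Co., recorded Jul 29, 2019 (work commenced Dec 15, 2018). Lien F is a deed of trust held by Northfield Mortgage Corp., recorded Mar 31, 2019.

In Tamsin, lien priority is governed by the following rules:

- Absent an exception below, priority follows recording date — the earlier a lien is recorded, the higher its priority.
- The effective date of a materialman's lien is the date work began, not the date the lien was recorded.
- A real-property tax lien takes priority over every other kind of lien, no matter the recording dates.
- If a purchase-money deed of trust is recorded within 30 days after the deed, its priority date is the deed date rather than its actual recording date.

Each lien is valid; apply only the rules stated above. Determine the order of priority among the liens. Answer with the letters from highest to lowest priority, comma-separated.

D, A, C, E, B, F

Effective dates: A's effective date is the deed date, May 27, 2018; E is treated as recorded Dec 15, 2018, the work-commencement date.
As a real-property tax lien, D is senior to every other lien.
Remaining liens by effective date: A (May 27, 2018), C (Aug 11, 2018), E (Dec 15, 2018), B (Feb 4, 2019), F (Mar 31, 2019).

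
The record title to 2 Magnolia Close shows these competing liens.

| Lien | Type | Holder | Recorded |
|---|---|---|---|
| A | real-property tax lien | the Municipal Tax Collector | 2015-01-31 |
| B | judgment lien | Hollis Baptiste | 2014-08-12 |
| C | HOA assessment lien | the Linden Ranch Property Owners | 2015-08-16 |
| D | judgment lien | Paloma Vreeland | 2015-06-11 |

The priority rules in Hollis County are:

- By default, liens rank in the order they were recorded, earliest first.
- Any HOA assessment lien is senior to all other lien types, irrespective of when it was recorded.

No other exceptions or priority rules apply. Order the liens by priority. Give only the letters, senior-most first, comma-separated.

C is an HOA assessment lien and takes priority over every other lien.
Remaining liens by effective date: B (2014-08-12), A (2015-01-31), D (2015-06-11).

C, B, A, D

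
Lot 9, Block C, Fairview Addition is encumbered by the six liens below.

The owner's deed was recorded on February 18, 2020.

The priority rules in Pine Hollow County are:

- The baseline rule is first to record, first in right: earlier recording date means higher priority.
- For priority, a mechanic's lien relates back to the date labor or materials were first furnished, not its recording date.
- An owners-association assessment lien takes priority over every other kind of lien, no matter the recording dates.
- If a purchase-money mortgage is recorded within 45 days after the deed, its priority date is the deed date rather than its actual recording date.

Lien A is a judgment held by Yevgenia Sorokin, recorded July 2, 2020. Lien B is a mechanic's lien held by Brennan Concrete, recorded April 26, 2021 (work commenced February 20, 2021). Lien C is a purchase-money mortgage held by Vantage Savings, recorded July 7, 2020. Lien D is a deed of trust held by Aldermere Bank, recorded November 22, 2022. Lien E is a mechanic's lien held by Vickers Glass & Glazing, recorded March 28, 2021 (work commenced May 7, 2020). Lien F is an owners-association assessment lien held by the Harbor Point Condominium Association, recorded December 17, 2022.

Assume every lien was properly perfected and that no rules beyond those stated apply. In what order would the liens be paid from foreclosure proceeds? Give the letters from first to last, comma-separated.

Effective dates: B is treated as recorded February 20, 2021, the work-commencement date; C was recorded 140 days after the deed, outside the 45-day window, so it keeps its recording date; E's effective date is May 7, 2020, when work began.
F, as an owners-association assessment lien, has superpriority and ranks first.
Among the remaining liens, by effective date: E (May 7, 2020), A (July 2, 2020), C (July 7, 2020), B (February 20, 2021), D (November 22, 2022).

F, E, A, C, B, D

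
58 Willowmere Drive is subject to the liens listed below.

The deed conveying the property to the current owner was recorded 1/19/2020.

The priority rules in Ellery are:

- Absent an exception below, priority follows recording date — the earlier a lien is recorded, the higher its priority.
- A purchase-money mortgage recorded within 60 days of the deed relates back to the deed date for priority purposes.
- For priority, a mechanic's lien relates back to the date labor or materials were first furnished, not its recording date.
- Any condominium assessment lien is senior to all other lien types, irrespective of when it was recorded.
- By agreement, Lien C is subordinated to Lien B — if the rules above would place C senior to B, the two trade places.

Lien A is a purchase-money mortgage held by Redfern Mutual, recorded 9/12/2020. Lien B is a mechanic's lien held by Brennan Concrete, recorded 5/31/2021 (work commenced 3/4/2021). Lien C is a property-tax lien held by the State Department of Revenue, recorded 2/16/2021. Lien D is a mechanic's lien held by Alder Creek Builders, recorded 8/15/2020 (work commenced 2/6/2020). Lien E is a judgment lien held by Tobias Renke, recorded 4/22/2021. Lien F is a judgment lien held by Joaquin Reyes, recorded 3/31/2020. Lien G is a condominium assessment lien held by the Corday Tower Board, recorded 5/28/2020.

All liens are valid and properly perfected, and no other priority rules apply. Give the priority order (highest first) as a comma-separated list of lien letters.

Effective dates: A was recorded 237 days after the deed — beyond 60 days — so no relation-back applies; B is treated as recorded 3/4/2021, the work-commencement date; D is treated as recorded 2/6/2020, the work-commencement date.
As a condominium assessment lien, G is senior to every other lien.
The other liens, earliest effective date first: D (2/6/2020), F (3/31/2020), A (9/12/2020), C (2/16/2021), B (3/4/2021), E (4/22/2021).
The subordination applies — C was senior to B — so C and B swap.

G, D, F, A, B, C, E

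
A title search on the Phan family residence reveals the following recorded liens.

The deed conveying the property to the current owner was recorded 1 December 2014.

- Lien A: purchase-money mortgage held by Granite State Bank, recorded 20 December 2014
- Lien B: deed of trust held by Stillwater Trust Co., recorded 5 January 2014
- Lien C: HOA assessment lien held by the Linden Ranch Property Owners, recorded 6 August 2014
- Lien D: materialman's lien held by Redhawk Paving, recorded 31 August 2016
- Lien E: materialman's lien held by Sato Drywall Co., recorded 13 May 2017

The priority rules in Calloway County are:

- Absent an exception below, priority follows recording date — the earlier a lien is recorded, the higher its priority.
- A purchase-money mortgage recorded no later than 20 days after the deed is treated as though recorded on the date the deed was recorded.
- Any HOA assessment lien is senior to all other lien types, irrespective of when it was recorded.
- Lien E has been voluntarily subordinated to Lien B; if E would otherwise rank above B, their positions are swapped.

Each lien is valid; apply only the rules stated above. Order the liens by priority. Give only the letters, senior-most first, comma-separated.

C, B, A, D, E

Effective dates: A relates back to the deed date 1 December 2014.
C is an HOA assessment lien, so it outranks all other liens regardless of date.
Remaining liens by effective date: B (5 January 2014), A (1 December 2014), D (31 August 2016), E (13 May 2017).
E already ranks below B; the subordination has no effect.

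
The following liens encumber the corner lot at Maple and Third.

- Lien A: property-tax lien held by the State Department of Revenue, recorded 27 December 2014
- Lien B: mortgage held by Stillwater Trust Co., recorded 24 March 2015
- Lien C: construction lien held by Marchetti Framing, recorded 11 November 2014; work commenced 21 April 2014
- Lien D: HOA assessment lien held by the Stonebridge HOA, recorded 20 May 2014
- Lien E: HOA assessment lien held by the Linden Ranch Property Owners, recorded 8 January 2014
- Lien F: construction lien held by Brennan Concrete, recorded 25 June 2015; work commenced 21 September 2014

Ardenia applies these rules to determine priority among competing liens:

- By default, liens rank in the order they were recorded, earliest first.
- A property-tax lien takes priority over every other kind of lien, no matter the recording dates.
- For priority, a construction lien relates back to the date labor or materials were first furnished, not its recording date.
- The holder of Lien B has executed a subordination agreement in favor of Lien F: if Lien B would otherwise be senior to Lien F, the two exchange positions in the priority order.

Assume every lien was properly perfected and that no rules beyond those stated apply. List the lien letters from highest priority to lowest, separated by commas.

Effective dates after the stated exceptions: C is treated as recorded 21 April 2014, the work-commencement date; F's effective date is 21 September 2014, when work began.
A, as a property-tax lien, has superpriority and ranks first.
Among the remaining liens, by effective date: E (8 January 2014), C (21 April 2014), D (20 May 2014), F (21 September 2014), B (24 March 2015).
Since B is not senior to F, the subordination leaves the order unchanged.

A, E, C, D, F, B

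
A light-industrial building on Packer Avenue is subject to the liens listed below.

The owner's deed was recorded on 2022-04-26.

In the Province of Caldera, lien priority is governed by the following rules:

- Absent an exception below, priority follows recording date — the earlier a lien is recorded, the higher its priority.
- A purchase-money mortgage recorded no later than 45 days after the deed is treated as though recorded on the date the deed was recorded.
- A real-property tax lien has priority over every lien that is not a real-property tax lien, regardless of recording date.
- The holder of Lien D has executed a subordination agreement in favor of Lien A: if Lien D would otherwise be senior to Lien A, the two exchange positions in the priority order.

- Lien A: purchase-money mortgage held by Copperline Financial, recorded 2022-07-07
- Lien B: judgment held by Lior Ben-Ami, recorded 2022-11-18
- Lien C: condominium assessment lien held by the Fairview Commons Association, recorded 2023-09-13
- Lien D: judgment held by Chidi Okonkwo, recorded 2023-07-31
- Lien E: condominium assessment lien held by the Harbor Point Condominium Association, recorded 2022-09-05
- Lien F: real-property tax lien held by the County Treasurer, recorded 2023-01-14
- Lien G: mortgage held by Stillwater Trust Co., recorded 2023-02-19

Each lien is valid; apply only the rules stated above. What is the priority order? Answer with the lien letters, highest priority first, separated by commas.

F, A, E, B, G, D, C

Effective dates: A missed the 45-day window (72 days after the deed), so its recording date stands.
F is a real-property tax lien, so it outranks all other liens regardless of date.
Among the remaining liens, by effective date: A (2022-07-07), E (2022-09-05), B (2022-11-18), G (2023-02-19), D (2023-07-31), C (2023-09-13).
Since D is not senior to A, the subordination leaves the order unchanged.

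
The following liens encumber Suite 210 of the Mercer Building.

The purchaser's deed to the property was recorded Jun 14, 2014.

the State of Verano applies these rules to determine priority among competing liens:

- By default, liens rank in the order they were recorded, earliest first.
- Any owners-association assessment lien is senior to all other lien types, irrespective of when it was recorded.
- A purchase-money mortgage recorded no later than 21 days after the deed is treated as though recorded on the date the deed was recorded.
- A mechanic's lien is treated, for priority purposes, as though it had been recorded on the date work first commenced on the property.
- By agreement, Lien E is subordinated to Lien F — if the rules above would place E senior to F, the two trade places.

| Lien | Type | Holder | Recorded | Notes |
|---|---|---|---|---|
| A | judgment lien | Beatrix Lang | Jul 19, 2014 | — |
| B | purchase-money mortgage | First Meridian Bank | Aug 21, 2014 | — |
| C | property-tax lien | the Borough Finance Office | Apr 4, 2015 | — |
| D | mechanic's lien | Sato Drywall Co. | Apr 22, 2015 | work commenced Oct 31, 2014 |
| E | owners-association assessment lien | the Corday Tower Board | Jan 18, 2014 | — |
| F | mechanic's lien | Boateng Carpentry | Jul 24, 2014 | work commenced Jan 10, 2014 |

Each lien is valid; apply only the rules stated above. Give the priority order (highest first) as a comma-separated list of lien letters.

First, effective dates: B was recorded 68 days after the deed — beyond 21 days — so no relation-back applies; D is treated as recorded Oct 31, 2014, the work-commencement date; F is treated as recorded Jan 10, 2014, the work-commencement date.
E, as an owners-association assessment lien, has superpriority and ranks first.
Ordering the rest by effective date: F (Jan 10, 2014), A (Jul 19, 2014), B (Aug 21, 2014), D (Oct 31, 2014), C (Apr 4, 2015).
The subordination applies — E was senior to F — so E and F swap.

F, E, A, B, D, C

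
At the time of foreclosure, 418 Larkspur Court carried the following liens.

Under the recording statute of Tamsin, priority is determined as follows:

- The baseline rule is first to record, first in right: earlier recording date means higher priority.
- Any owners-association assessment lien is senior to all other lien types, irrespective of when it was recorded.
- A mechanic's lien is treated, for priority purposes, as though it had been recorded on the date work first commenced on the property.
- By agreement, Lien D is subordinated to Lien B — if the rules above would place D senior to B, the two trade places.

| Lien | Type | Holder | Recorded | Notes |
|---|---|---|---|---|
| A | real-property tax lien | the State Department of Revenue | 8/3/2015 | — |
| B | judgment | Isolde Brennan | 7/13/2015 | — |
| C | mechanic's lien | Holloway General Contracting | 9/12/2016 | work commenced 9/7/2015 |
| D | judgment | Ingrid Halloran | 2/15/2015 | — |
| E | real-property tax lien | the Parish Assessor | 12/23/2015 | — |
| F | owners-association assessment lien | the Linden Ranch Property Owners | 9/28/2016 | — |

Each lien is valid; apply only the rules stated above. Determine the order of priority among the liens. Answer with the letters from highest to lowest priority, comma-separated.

F, B, D, A, C, E

Adjusting effective dates: C is treated as recorded 9/7/2015, the work-commencement date.
F is an owners-association assessment lien and takes priority over every other lien.
Among the remaining liens, by effective date: D (2/15/2015), B (7/13/2015), A (8/3/2015), C (9/7/2015), E (12/23/2015).
D would otherwise be senior to B, so under the subordination agreement D and B exchange positions.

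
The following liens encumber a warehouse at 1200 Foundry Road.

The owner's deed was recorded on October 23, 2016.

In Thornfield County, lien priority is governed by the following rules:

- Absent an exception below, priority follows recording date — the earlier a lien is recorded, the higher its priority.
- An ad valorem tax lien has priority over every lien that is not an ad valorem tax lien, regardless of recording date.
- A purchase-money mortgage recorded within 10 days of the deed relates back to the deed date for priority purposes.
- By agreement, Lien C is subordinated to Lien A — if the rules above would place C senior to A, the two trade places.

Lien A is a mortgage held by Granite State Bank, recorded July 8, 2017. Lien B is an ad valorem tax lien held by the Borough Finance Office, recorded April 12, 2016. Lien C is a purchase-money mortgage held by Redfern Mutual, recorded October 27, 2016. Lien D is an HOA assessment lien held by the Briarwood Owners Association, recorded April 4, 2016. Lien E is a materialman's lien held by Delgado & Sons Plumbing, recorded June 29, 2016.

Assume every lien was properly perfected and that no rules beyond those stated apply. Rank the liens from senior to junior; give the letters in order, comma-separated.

B, D, E, A, C

Effective dates: C relates back to the deed date October 23, 2016.
As an ad valorem tax lien, B is senior to every other lien.
Among the remaining liens, by effective date: D (April 4, 2016), E (June 29, 2016), C (October 23, 2016), A (July 8, 2017).
Because C would otherwise rank above A, the subordination swaps them.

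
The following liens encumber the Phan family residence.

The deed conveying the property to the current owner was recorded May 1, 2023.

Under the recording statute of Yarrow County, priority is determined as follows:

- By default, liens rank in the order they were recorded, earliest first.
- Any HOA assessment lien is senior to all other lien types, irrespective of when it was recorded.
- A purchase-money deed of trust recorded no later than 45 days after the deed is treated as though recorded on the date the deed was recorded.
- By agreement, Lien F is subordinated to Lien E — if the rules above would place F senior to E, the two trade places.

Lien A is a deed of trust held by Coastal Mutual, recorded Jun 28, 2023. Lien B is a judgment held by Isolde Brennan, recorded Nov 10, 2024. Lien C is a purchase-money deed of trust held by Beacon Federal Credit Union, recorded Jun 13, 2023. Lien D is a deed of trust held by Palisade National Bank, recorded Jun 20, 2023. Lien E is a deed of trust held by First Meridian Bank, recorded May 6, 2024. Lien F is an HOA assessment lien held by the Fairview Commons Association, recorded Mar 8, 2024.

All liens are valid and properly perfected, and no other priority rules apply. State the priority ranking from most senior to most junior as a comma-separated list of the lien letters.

Effective dates after the stated exceptions: C was recorded within the 45-day window, so its effective date is the deed date May 1, 2023.
F is an HOA assessment lien, so it outranks all other liens regardless of date.
Among the remaining liens, by effective date: C (May 1, 2023), D (Jun 20, 2023), A (Jun 28, 2023), E (May 6, 2024), B (Nov 10, 2024).
The subordination applies — F was senior to E — so F and E swap.

E, C, D, A, F, B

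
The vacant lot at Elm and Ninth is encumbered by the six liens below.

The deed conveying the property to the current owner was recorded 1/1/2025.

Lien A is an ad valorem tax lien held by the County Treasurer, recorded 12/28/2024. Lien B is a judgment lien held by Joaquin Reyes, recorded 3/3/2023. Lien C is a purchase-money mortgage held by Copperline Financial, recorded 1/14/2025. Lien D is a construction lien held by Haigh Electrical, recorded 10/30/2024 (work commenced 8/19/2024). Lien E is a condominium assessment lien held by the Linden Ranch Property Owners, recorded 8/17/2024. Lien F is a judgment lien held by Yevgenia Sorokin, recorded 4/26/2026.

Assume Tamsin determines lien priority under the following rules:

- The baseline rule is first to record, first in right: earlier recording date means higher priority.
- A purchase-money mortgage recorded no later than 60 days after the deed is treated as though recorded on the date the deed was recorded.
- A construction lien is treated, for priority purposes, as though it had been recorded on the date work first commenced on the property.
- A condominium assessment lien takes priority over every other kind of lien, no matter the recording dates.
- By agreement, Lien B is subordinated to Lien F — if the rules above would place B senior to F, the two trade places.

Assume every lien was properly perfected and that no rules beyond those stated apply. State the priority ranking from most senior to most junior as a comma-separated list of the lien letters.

E, F, D, A, C, B

Adjusting effective dates: C was recorded within the 60-day window, so its effective date is the deed date 1/1/2025; D's effective date is 8/19/2024, when work began.
E is a condominium assessment lien, so it outranks all other liens regardless of date.
Remaining liens by effective date: B (3/3/2023), D (8/19/2024), A (12/28/2024), C (1/1/2025), F (4/26/2026).
Because B would otherwise rank above F, the subordination swaps them.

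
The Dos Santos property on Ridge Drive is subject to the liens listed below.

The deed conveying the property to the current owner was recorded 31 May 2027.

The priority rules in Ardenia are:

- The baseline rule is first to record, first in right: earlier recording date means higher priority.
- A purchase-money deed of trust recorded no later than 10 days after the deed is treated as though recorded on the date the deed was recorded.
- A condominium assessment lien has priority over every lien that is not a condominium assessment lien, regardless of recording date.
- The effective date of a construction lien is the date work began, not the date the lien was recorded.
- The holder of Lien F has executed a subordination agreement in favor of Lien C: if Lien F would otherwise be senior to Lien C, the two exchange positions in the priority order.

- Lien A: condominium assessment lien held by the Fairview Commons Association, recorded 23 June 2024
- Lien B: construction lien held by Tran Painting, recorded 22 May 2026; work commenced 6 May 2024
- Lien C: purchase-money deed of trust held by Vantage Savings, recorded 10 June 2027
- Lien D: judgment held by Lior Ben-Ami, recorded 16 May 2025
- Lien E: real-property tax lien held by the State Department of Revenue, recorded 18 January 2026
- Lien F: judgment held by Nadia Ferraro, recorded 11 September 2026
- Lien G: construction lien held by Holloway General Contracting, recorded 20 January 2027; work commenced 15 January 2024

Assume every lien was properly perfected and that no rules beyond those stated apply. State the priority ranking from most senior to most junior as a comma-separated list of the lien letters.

A, G, B, D, E, C, F

First, effective dates: B is treated as recorded 6 May 2024, the work-commencement date; C's effective date is the deed date, 31 May 2027; G relates back to 15 January 2024 (work commenced).
As a condominium assessment lien, A is senior to every other lien.
Among the remaining liens, by effective date: G (15 January 2024), B (6 May 2024), D (16 May 2025), E (18 January 2026), F (11 September 2026), C (31 May 2027).
The subordination applies — F was senior to C — so F and C swap.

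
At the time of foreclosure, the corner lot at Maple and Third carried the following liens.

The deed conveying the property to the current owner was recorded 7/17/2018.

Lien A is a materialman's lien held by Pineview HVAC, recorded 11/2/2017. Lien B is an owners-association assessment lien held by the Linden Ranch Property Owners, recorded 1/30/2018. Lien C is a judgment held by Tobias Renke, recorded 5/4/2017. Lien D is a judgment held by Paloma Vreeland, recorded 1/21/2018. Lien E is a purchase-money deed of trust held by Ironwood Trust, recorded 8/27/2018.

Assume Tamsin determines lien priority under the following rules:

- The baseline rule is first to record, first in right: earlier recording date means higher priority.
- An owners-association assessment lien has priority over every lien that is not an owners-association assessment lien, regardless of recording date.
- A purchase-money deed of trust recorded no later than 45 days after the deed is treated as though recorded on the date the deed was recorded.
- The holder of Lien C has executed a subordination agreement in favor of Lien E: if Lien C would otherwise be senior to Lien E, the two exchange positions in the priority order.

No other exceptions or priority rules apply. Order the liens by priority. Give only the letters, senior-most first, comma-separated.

Effective dates: E's effective date is the deed date, 7/17/2018.
B is an owners-association assessment lien and takes priority over every other lien.
Among the remaining liens, by effective date: C (5/4/2017), A (11/2/2017), D (1/21/2018), E (7/17/2018).
Because C would otherwise rank above E, the subordination swaps them.

B, E, A, D, C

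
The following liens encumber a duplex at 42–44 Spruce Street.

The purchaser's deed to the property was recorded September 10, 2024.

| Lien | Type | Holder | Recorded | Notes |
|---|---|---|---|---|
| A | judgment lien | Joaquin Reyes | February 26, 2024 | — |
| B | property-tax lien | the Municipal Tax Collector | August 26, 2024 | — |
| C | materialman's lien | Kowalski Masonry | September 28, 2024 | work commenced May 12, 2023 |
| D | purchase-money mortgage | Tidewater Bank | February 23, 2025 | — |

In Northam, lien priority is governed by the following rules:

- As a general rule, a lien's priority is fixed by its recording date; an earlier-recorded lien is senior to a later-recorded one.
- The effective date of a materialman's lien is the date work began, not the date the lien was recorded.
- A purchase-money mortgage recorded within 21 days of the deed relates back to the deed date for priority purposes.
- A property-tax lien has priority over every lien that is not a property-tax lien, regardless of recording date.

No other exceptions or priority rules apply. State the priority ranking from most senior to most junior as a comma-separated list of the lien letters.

B, C, A, D

Effective dates after the stated exceptions: C's effective date is May 12, 2023, when work began; D was recorded 166 days after the deed — beyond 21 days — so no relation-back applies.
B is a property-tax lien, so it outranks all other liens regardless of date.
Among the remaining liens, by effective date: C (May 12, 2023), A (February 26, 2024), D (February 23, 2025).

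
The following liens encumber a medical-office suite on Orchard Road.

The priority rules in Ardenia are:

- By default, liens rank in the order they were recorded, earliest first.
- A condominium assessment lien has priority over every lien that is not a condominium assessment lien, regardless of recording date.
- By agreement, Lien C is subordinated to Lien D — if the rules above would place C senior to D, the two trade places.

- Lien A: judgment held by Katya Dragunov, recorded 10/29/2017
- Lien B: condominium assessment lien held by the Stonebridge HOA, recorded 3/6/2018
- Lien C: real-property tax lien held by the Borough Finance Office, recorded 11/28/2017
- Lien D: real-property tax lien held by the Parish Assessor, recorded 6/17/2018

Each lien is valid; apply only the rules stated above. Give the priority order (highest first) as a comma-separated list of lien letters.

B is a condominium assessment lien, so it outranks all other liens regardless of date.
Remaining liens by effective date: A (10/29/2017), C (11/28/2017), D (6/17/2018).
C would otherwise be senior to D, so under the subordination agreement C and D exchange positions.

B, A, D, C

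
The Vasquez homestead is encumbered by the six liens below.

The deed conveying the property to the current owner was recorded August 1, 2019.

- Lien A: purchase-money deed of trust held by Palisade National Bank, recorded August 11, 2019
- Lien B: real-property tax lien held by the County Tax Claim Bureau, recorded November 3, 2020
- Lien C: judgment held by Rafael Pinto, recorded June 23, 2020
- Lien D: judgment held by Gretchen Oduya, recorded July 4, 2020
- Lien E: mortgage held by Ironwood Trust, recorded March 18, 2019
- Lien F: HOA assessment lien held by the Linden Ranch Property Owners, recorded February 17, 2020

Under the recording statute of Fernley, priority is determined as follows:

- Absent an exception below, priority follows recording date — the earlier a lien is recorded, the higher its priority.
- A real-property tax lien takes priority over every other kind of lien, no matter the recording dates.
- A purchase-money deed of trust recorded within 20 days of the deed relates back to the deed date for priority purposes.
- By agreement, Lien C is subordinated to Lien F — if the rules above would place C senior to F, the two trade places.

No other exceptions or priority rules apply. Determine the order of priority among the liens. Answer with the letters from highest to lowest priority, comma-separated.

B, E, A, F, C, D

Effective dates after the stated exceptions: A was recorded within the 20-day window, so its effective date is the deed date August 1, 2019.
As a real-property tax lien, B is senior to every other lien.
Ordering the rest by effective date: E (March 18, 2019), A (August 1, 2019), F (February 17, 2020), C (June 23, 2020), D (July 4, 2020).
Since C is not senior to F, the subordination leaves the order unchanged.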